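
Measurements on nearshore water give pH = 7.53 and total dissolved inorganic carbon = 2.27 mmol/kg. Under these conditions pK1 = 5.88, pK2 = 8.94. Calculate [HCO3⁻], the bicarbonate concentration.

[HCO3⁻] = 2.14 mmol/kg

α₁ = 1 / (1 + [H⁺]/K1 + K2/[H⁺]) = 1 / (1 + 10^-1.65 + 10^-1.41)
   = 1 / (1 + 0.022387 + 0.038905) = 1/1.0613 = 0.9422
[HCO3⁻] = α₁ × DIC = 0.9422 × 2.27 = 2.14 mmol/kg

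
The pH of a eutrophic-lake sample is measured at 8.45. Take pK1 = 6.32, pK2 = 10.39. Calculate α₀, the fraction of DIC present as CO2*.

α₀ = 1 / (1 + K1/[H⁺] + K1K2/[H⁺]²) = 1 / (1 + 10^+2.13 + 10^+0.19)
   = 1 / (1 + 134.90 + 1.5488) = 1/137.45 = 0.007276

α₀ = 0.00728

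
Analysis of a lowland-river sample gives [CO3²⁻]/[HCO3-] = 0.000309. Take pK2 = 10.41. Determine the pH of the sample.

From K2 = [H⁺][CO3²⁻]/[HCO3-]:  pH = pK2 + log₁₀([CO3²⁻]/[HCO3-])
log₁₀(0.000309) = -3.510
pH = 10.41 + (-3.510) = 6.90

pH = 6.90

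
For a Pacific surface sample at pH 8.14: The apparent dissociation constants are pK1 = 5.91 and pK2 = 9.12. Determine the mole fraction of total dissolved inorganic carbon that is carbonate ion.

α₂ = 1 / (1 + [H⁺]/K2 + [H⁺]²/(K1K2)) = 1 / (1 + 10^+0.98 + 10^-1.25)
   = 1 / (1 + 9.5499 + 0.056234) = 1/10.606 = 0.09428

α₂ = 0.0943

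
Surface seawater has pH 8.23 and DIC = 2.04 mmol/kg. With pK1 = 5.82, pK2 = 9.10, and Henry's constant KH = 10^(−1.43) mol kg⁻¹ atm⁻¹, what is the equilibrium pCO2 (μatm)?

α₀ = 1 / (1 + K1/[H⁺] + K1K2/[H⁺]²) = 1 / (1 + 10^+2.41 + 10^+1.54)
   = 1 / (1 + 257.04 + 34.674) = 1/292.71 = 0.003416
[CO2*] = α₀ × DIC = 0.003416 × 2.04 = 0.006969 mmol/kg = 6.969 μmol/kg
pCO2 = [CO2*]/KH = 6.969×10^-6 / 3.715×10^-2 = 188 μatm

pCO2 = 188 μatm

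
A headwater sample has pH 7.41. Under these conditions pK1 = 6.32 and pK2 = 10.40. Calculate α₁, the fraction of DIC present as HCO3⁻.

α₁ = 1 / (1 + [H⁺]/K1 + K2/[H⁺]) = 1 / (1 + 10^-1.09 + 10^-2.99)
   = 1 / (1 + 0.081283 + 0.0010233) = 1/1.0823 = 0.9240

α₁ = 0.924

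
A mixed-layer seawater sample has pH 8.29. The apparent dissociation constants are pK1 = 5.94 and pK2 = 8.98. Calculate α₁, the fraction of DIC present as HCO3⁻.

α₁ = 0.827

α₁ = 1 / (1 + [H⁺]/K1 + K2/[H⁺]) = 1 / (1 + 10^-2.35 + 10^-0.69)
   = 1 / (1 + 0.0044668 + 0.20417) = 1/1.2086 = 0.8274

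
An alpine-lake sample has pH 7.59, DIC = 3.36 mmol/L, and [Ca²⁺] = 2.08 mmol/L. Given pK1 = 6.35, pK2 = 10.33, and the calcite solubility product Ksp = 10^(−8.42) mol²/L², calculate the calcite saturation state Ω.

α₂ = 1 / (1 + [H⁺]/K2 + [H⁺]²/(K1K2)) = 1 / (1 + 10^+2.74 + 10^+1.50)
   = 1 / (1 + 549.54 + 31.623) = 1/582.16 = 0.001718
[CO3²⁻] = α₂ × DIC = 0.001718 × 3.36 = 0.005772 mmol/L = 5.772 μmol/L
Ksp = 10^(−8.42) = 3.802×10^-9
Ω = [Ca²⁺][CO3²⁻]/Ksp = (2.08×10^-3)(5.772×10^-6) / 3.802×10^-9 = 3.16

Ω = 3.16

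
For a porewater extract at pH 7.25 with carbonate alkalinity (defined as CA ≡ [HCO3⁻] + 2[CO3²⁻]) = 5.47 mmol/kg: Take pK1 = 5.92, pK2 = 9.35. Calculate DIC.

CA = [HCO3⁻] + 2[CO3²⁻] = (α₁ + 2α₂)·DIC
At pH 7.25: [H⁺]/K1 = 10^-1.33 = 0.046774, K2/[H⁺] = 10^-2.10 = 0.0079433
α₁ = 1/(1 + 0.046774 + 0.0079433) = 1/1.0547 = 0.9481; α₂ = α₁·K2/[H⁺] = 0.007531
α₁ + 2α₂ = 0.9632
DIC = CA / (α₁ + 2α₂) = 5.47 / 0.9632 = 5.68 mmol/kg

DIC = 5.68 mmol/kg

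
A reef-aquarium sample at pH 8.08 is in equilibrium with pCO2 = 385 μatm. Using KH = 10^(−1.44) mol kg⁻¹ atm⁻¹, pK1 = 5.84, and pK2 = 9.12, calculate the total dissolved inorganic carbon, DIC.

DIC = 2.66 mmol/kg

[CO2*] = KH · pCO2 = 10^(−1.44) × 385×10^-6 = 1.398×10^-5 mol/kg
α₀ = 1/(1 + K1/[H⁺] + K1K2/[H⁺]²) = 1/(1 + 10^+2.24 + 10^+1.20) = 0.005246
DIC = [CO2*]/α₀ = 1.398×10^-5 / 0.005246 = 2.66 mmol/kg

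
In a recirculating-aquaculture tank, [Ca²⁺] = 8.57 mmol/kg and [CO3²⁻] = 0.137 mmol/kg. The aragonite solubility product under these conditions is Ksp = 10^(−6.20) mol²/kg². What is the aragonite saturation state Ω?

Ω = 1.86

Ksp = 10^(−6.20) = 6.310×10^-7
Ω = [Ca²⁺][CO3²⁻]/Ksp = (8.57×10^-3)(0.137×10^-3) / 6.310×10^-7 = 1.86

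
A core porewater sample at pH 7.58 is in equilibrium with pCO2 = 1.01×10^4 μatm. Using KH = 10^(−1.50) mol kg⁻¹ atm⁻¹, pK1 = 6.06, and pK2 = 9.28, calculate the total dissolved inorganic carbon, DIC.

DIC = 11.1 mmol/kg

[CO2*] = KH · pCO2 = 10^(−1.50) × 1.01×10^4×10^-6 = 3.194×10^-4 mol/kg
α₀ = 1/(1 + K1/[H⁺] + K1K2/[H⁺]²) = 1/(1 + 10^+1.52 + 10^-0.18) = 0.02876
DIC = [CO2*]/α₀ = 3.194×10^-4 / 0.02876 = 11.1 mmol/kg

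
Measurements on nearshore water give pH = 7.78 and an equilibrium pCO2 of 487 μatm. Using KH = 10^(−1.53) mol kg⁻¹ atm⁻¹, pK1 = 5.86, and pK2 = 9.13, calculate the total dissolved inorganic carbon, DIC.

[CO2*] = KH · pCO2 = 10^(−1.53) × 487×10^-6 = 1.437×10^-5 mol/kg
α₀ = 1/(1 + K1/[H⁺] + K1K2/[H⁺]²) = 1/(1 + 10^+1.92 + 10^+0.57) = 0.01138
DIC = [CO2*]/α₀ = 1.437×10^-5 / 0.01138 = 1.26 mmol/kg

DIC = 1.26 mmol/kg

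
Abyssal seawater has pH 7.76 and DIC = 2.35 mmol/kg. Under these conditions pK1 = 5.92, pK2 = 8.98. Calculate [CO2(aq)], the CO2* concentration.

[CO2*] = 0.0316 mmol/kg

α₀ = 1 / (1 + K1/[H⁺] + K1K2/[H⁺]²) = 1 / (1 + 10^+1.84 + 10^+0.62)
   = 1 / (1 + 69.183 + 4.1687) = 1/74.352 = 0.01345
[CO2*] = α₀ × DIC = 0.01345 × 2.35 = 0.0316 mmol/kg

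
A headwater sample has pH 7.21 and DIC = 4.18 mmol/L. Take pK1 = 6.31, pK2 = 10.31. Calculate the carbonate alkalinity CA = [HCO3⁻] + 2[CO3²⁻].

CA = 3.72 mmol/L

CA = [HCO3⁻] + 2[CO3²⁻] = (α₁ + 2α₂)·DIC
At pH 7.21: [H⁺]/K1 = 10^-0.90 = 0.12589, K2/[H⁺] = 10^-3.10 = 0.00079433
α₁ = 1/(1 + 0.12589 + 0.00079433) = 1/1.1267 = 0.8876; α₂ = α₁·K2/[H⁺] = 0.0007050
α₁ + 2α₂ = 0.8890
CA = 0.8890 × 4.18 = 3.72 mmol/L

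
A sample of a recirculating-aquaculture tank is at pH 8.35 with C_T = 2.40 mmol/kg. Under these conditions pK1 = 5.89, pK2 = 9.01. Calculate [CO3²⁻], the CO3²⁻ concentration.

α₂ = 1 / (1 + [H⁺]/K2 + [H⁺]²/(K1K2)) = 1 / (1 + 10^+0.66 + 10^-1.80)
   = 1 / (1 + 4.5709 + 0.015849) = 1/5.5867 = 0.1790
[CO3²⁻] = α₂ × DIC = 0.1790 × 2.40 = 0.430 mmol/kg

[CO3²⁻] = 0.430 mmol/kg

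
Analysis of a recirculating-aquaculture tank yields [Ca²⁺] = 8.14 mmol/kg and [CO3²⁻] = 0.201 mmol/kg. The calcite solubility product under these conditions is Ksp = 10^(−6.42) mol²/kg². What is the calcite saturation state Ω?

Ω = 4.30

Ksp = 10^(−6.42) = 3.802×10^-7
Ω = [Ca²⁺][CO3²⁻]/Ksp = (8.14×10^-3)(0.201×10^-3) / 3.802×10^-7 = 4.30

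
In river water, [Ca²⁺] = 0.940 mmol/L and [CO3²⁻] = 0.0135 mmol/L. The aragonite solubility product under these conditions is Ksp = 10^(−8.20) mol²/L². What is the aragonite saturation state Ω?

Ω = 2.01

Ksp = 10^(−8.20) = 6.310×10^-9
Ω = [Ca²⁺][CO3²⁻]/Ksp = (0.940×10^-3)(0.0135×10^-3) / 6.310×10^-9 = 2.01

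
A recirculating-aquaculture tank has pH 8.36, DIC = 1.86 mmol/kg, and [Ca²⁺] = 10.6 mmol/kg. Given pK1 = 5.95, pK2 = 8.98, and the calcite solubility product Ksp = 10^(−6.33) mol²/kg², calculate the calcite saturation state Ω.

α₂ = 1 / (1 + [H⁺]/K2 + [H⁺]²/(K1K2)) = 1 / (1 + 10^+0.62 + 10^-1.79)
   = 1 / (1 + 4.1687 + 0.016218) = 1/5.1849 = 0.1929
[CO3²⁻] = α₂ × DIC = 0.1929 × 1.86 = 0.3587 mmol/kg
Ksp = 10^(−6.33) = 4.677×10^-7
Ω = [Ca²⁺][CO3²⁻]/Ksp = (10.6×10^-3)(3.587×10^-4) / 4.677×10^-7 = 8.13

Ω = 8.13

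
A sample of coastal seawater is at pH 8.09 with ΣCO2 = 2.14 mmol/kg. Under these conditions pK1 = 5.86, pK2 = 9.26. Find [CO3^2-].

α₂ = 1 / (1 + [H⁺]/K2 + [H⁺]²/(K1K2)) = 1 / (1 + 10^+1.17 + 10^-1.06)
   = 1 / (1 + 14.791 + 0.087096) = 1/15.878 = 0.06298
[CO3²⁻] = α₂ × DIC = 0.06298 × 2.14 = 0.135 mmol/kg

[CO3²⁻] = 0.135 mmol/kg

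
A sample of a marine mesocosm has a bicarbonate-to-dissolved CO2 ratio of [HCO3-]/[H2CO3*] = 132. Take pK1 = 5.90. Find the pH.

From K1 = [H⁺][HCO3-]/[H2CO3*]:  pH = pK1 + log₁₀([HCO3-]/[H2CO3*])
log₁₀(132) = +2.121
pH = 5.90 + (+2.121) = 8.02

pH = 8.02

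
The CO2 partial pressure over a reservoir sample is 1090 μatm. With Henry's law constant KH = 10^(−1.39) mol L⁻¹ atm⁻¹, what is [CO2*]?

KH = 10^(−1.39) = 4.074×10^-2 mol L⁻¹ atm⁻¹
[CO2*] = KH · pCO2 = 4.074×10^-2 × 1090×10^-6 atm = 4.44×10^-5 mol/L

[CO2*] = 44.4 μmol/L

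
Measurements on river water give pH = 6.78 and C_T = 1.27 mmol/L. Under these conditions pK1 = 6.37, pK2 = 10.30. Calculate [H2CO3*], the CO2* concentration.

[CO2*] = 0.356 mmol/L

α₀ = 1 / (1 + K1/[H⁺] + K1K2/[H⁺]²) = 1 / (1 + 10^+0.41 + 10^-3.11)
   = 1 / (1 + 2.5704 + 0.00077625) = 1/3.5712 = 0.2800
[CO2*] = α₀ × DIC = 0.2800 × 1.27 = 0.356 mmol/L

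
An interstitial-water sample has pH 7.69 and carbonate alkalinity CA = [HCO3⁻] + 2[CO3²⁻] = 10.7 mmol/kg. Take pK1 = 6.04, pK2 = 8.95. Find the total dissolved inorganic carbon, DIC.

DIC = 10.4 mmol/kg

CA = [HCO3⁻] + 2[CO3²⁻] = (α₁ + 2α₂)·DIC
At pH 7.69: [H⁺]/K1 = 10^-1.65 = 0.022387, K2/[H⁺] = 10^-1.26 = 0.054954
α₁ = 1/(1 + 0.022387 + 0.054954) = 1/1.0773 = 0.9282; α₂ = α₁·K2/[H⁺] = 0.05101
α₁ + 2α₂ = 1.0302
DIC = CA / (α₁ + 2α₂) = 10.7 / 1.0302 = 10.4 mmol/kg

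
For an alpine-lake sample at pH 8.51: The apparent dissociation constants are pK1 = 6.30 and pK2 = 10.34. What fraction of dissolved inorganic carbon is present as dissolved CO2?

α₀ = 0.00604

α₀ = 1 / (1 + K1/[H⁺] + K1K2/[H⁺]²) = 1 / (1 + 10^+2.21 + 10^+0.38)
   = 1 / (1 + 162.18 + 2.3988) = 1/165.58 = 0.006039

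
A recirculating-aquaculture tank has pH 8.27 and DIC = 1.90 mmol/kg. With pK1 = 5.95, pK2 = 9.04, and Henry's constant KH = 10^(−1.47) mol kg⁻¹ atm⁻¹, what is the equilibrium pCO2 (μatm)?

α₀ = 1 / (1 + K1/[H⁺] + K1K2/[H⁺]²) = 1 / (1 + 10^+2.32 + 10^+1.55)
   = 1 / (1 + 208.93 + 35.481) = 1/245.41 = 0.004075
[CO2*] = α₀ × DIC = 0.004075 × 1.90 = 0.007742 mmol/kg = 7.742 μmol/kg
pCO2 = [CO2*]/KH = 7.742×10^-6 / 3.388×10^-2 = 228 μatm

pCO2 = 228 μatm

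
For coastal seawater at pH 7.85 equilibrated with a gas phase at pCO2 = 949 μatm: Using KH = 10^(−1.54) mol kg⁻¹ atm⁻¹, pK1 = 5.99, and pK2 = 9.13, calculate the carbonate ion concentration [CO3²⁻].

[CO2*] = KH · pCO2 = 10^(−1.54) × 949×10^-6 = 2.737×10^-5 mol/kg
α₀ = 1/(1 + K1/[H⁺] + K1K2/[H⁺]²) = 1/(1 + 10^+1.86 + 10^+0.58) = 0.01295
DIC = [CO2*]/α₀ = 2.737×10^-5 / 0.01295 = 2.114 mmol/kg
[CO3²⁻] = α₂·DIC; α₂ = 0.04922, so [CO3²⁻] = 0.04922 × 2.114 = 0.104 mmol/kg

[CO3²⁻] = 0.104 mmol/kg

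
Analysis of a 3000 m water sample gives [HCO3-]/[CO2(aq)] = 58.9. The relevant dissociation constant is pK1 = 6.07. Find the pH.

pH = 7.84

From K1 = [H⁺][HCO3-]/[CO2(aq)]:  pH = pK1 + log₁₀([HCO3-]/[CO2(aq)])
log₁₀(58.9) = +1.770
pH = 6.07 + (+1.770) = 7.84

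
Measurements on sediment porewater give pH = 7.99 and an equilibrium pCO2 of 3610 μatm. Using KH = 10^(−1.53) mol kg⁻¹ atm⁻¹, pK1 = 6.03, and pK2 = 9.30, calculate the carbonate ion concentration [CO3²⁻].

[CO3²⁻] = 0.476 mmol/kg

[CO2*] = KH · pCO2 = 10^(−1.53) × 3610×10^-6 = 1.065×10^-4 mol/kg
α₀ = 1/(1 + K1/[H⁺] + K1K2/[H⁺]²) = 1/(1 + 10^+1.96 + 10^+0.65) = 0.01034
DIC = [CO2*]/α₀ = 1.065×10^-4 / 0.01034 = 10.30 mmol/kg
[CO3²⁻] = α₂·DIC; α₂ = 0.04621, so [CO3²⁻] = 0.04621 × 10.30 = 0.476 mmol/kg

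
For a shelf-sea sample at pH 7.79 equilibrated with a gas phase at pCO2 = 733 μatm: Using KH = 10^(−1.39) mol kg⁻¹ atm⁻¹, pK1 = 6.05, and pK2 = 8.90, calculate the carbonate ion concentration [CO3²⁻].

[CO3²⁻] = 0.127 mmol/kg

[CO2*] = KH · pCO2 = 10^(−1.39) × 733×10^-6 = 2.986×10^-5 mol/kg
α₀ = 1/(1 + K1/[H⁺] + K1K2/[H⁺]²) = 1/(1 + 10^+1.74 + 10^+0.63) = 0.01661
DIC = [CO2*]/α₀ = 2.986×10^-5 / 0.01661 = 1.798 mmol/kg
[CO3²⁻] = α₂·DIC; α₂ = 0.07084, so [CO3²⁻] = 0.07084 × 1.798 = 0.127 mmol/kg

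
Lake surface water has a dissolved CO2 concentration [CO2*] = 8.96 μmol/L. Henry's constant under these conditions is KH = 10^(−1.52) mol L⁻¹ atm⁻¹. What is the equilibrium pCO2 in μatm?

KH = 10^(−1.52) = 3.020×10^-2 mol L⁻¹ atm⁻¹
pCO2 = [CO2*]/KH = 8.96×10^-6 / 3.020×10^-2 = 2.97×10^-4 atm = 297 μatm

pCO2 = 297 μatm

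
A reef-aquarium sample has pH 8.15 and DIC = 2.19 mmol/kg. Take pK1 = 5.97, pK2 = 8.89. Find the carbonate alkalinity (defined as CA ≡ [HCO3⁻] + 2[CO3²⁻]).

CA = 2.51 mmol/kg

CA = [HCO3⁻] + 2[CO3²⁻] = (α₁ + 2α₂)·DIC
At pH 8.15: [H⁺]/K1 = 10^-2.18 = 0.0066069, K2/[H⁺] = 10^-0.74 = 0.18197
α₁ = 1/(1 + 0.0066069 + 0.18197) = 1/1.1886 = 0.8413; α₂ = α₁·K2/[H⁺] = 0.1531
α₁ + 2α₂ = 1.1475
CA = 1.1475 × 2.19 = 2.51 mmol/kg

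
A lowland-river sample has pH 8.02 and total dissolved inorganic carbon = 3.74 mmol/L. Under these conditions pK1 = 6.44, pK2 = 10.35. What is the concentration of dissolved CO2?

[CO2*] = 0.0954 mmol/L

α₀ = 1 / (1 + K1/[H⁺] + K1K2/[H⁺]²) = 1 / (1 + 10^+1.58 + 10^-0.75)
   = 1 / (1 + 38.019 + 0.17783) = 1/39.197 = 0.02551
[CO2*] = α₀ × DIC = 0.02551 × 3.74 = 0.0954 mmol/L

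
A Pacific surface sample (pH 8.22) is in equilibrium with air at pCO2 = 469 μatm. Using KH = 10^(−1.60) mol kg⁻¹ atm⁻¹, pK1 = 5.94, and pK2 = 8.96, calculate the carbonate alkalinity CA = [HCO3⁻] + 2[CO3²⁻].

CA = 3.06 mmol/kg

[CO2*] = KH · pCO2 = 10^(−1.60) × 469×10^-6 = 1.178×10^-5 mol/kg
α₀ = 1/(1 + K1/[H⁺] + K1K2/[H⁺]²) = 1/(1 + 10^+2.28 + 10^+1.54) = 0.004420
DIC = [CO2*]/α₀ = 1.178×10^-5 / 0.004420 = 2.665 mmol/kg
CA = (α₁ + 2α₂)·DIC = (0.8423 + 2×0.1533) × 2.665 = 3.06 mmol/kg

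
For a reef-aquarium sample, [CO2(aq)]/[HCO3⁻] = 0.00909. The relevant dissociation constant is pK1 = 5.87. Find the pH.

pH = 7.91

From K1 = [H⁺][HCO3⁻]/[CO2(aq)]:  pH = pK1 − log₁₀([CO2(aq)]/[HCO3⁻])
log₁₀(0.00909) = -2.041
pH = 5.87 − (-2.041) = 7.91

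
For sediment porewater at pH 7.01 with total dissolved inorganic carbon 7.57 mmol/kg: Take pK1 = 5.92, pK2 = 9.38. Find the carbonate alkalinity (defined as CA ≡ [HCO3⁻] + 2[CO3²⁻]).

CA = [HCO3⁻] + 2[CO3²⁻] = (α₁ + 2α₂)·DIC
At pH 7.01: [H⁺]/K1 = 10^-1.09 = 0.081283, K2/[H⁺] = 10^-2.37 = 0.0042658
α₁ = 1/(1 + 0.081283 + 0.0042658) = 1/1.0855 = 0.9212; α₂ = α₁·K2/[H⁺] = 0.003930
α₁ + 2α₂ = 0.9291
CA = 0.9291 × 7.57 = 7.03 mmol/kg

CA = 7.03 mmol/kg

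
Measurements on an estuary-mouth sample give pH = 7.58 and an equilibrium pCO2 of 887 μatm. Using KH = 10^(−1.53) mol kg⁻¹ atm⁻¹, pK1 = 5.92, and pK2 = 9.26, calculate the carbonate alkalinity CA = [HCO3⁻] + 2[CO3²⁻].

[CO2*] = KH · pCO2 = 10^(−1.53) × 887×10^-6 = 2.618×10^-5 mol/kg
α₀ = 1/(1 + K1/[H⁺] + K1K2/[H⁺]²) = 1/(1 + 10^+1.66 + 10^-0.02) = 0.02098
DIC = [CO2*]/α₀ = 2.618×10^-5 / 0.02098 = 1.248 mmol/kg
CA = (α₁ + 2α₂)·DIC = (0.9590 + 2×0.02004) × 1.248 = 1.25 mmol/kg

CA = 1.25 mmol/kg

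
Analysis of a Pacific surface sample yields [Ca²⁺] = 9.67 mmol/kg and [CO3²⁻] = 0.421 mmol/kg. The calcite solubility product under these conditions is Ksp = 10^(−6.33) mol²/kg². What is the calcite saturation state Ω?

Ksp = 10^(−6.33) = 4.677×10^-7
Ω = [Ca²⁺][CO3²⁻]/Ksp = (9.67×10^-3)(0.421×10^-3) / 4.677×10^-7 = 8.70

Ω = 8.70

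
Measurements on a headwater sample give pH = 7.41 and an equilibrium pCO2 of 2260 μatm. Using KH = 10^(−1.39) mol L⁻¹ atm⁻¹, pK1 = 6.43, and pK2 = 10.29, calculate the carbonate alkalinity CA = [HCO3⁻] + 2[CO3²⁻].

[CO2*] = KH · pCO2 = 10^(−1.39) × 2260×10^-6 = 9.207×10^-5 mol/L
α₀ = 1/(1 + K1/[H⁺] + K1K2/[H⁺]²) = 1/(1 + 10^+0.98 + 10^-1.90) = 0.09467
DIC = [CO2*]/α₀ = 9.207×10^-5 / 0.09467 = 0.9725 mmol/L
CA = (α₁ + 2α₂)·DIC = (0.9041 + 2×0.001192) × 0.9725 = 0.882 mmol/L

CA = 0.882 mmol/L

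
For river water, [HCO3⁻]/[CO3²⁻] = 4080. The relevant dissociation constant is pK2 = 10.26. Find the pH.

pH = 6.65

From K2 = [H⁺][CO3²⁻]/[HCO3⁻]:  pH = pK2 − log₁₀([HCO3⁻]/[CO3²⁻])
log₁₀(4080) = +3.611
pH = 10.26 − (+3.611) = 6.65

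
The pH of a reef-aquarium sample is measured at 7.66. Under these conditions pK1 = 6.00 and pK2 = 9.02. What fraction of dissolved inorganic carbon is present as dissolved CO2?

α₀ = 1 / (1 + K1/[H⁺] + K1K2/[H⁺]²) = 1 / (1 + 10^+1.66 + 10^+0.30)
   = 1 / (1 + 45.709 + 1.9953) = 1/48.704 = 0.02053

α₀ = 0.0205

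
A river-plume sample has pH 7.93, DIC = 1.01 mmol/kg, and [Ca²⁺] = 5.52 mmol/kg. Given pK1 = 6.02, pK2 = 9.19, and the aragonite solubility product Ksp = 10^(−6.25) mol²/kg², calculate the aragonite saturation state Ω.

α₂ = 1 / (1 + [H⁺]/K2 + [H⁺]²/(K1K2)) = 1 / (1 + 10^+1.26 + 10^-0.65)
   = 1 / (1 + 18.197 + 0.22387) = 1/19.421 = 0.05149
[CO3²⁻] = α₂ × DIC = 0.05149 × 1.01 = 0.05201 mmol/kg
Ksp = 10^(−6.25) = 5.623×10^-7
Ω = [Ca²⁺][CO3²⁻]/Ksp = (5.52×10^-3)(5.201×10^-5) / 5.623×10^-7 = 0.510

Ω = 0.510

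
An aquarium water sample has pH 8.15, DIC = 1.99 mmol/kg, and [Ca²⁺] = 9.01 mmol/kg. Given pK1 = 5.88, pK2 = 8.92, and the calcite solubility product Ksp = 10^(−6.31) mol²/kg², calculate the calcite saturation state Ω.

α₂ = 1 / (1 + [H⁺]/K2 + [H⁺]²/(K1K2)) = 1 / (1 + 10^+0.77 + 10^-1.50)
   = 1 / (1 + 5.8884 + 0.031623) = 1/6.9201 = 0.1445
[CO3²⁻] = α₂ × DIC = 0.1445 × 1.99 = 0.2876 mmol/kg
Ksp = 10^(−6.31) = 4.898×10^-7
Ω = [Ca²⁺][CO3²⁻]/Ksp = (9.01×10^-3)(2.876×10^-4) / 4.898×10^-7 = 5.29

Ω = 5.29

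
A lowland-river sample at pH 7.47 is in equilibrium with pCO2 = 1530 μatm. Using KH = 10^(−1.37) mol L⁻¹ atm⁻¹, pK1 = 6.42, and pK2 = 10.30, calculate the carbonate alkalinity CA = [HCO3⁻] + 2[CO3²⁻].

[CO2*] = KH · pCO2 = 10^(−1.37) × 1530×10^-6 = 6.527×10^-5 mol/L
α₀ = 1/(1 + K1/[H⁺] + K1K2/[H⁺]²) = 1/(1 + 10^+1.05 + 10^-1.78) = 0.08172
DIC = [CO2*]/α₀ = 6.527×10^-5 / 0.08172 = 0.7987 mmol/L
CA = (α₁ + 2α₂)·DIC = (0.9169 + 2×0.001356) × 0.7987 = 0.734 mmol/L

CA = 0.734 mmol/L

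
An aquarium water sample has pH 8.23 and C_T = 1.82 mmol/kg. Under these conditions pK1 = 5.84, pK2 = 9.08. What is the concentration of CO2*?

α₀ = 1 / (1 + K1/[H⁺] + K1K2/[H⁺]²) = 1 / (1 + 10^+2.39 + 10^+1.54)
   = 1 / (1 + 245.47 + 34.674) = 1/281.14 = 0.003557
[CO2*] = α₀ × DIC = 0.003557 × 1.82 = 0.00647 mmol/kg = 6.47 μmol/kg

[CO2*] = 6.47 μmol/kg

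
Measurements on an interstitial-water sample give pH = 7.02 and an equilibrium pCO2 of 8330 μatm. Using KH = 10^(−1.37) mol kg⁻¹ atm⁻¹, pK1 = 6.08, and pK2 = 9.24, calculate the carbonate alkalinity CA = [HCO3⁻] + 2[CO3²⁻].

CA = 3.13 mmol/kg

[CO2*] = KH · pCO2 = 10^(−1.37) × 8330×10^-6 = 3.553×10^-4 mol/kg
α₀ = 1/(1 + K1/[H⁺] + K1K2/[H⁺]²) = 1/(1 + 10^+0.94 + 10^-1.28) = 0.1024
DIC = [CO2*]/α₀ = 3.553×10^-4 / 0.1024 = 3.469 mmol/kg
CA = (α₁ + 2α₂)·DIC = (0.8922 + 2×0.005376) × 3.469 = 3.13 mmol/kg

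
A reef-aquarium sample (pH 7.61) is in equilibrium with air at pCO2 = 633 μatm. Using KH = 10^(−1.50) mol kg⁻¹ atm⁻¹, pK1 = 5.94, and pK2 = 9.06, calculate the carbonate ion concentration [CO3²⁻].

[CO3²⁻] = 0.0332 mmol/kg

[CO2*] = KH · pCO2 = 10^(−1.50) × 633×10^-6 = 2.002×10^-5 mol/kg
α₀ = 1/(1 + K1/[H⁺] + K1K2/[H⁺]²) = 1/(1 + 10^+1.67 + 10^+0.22) = 0.02023
DIC = [CO2*]/α₀ = 2.002×10^-5 / 0.02023 = 0.9895 mmol/kg
[CO3²⁻] = α₂·DIC; α₂ = 0.03357, so [CO3²⁻] = 0.03357 × 0.9895 = 0.0332 mmol/kg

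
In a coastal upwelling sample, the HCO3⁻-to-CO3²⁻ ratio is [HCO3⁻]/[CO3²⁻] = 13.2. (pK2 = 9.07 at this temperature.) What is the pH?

From K2 = [H⁺][CO3²⁻]/[HCO3⁻]:  pH = pK2 − log₁₀([HCO3⁻]/[CO3²⁻])
log₁₀(13.2) = +1.121
pH = 9.07 − (+1.121) = 7.95

pH = 7.95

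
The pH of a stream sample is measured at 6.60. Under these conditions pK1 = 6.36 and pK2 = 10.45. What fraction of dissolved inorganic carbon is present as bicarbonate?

α₁ = 1 / (1 + [H⁺]/K1 + K2/[H⁺]) = 1 / (1 + 10^-0.24 + 10^-3.85)
   = 1 / (1 + 0.57544 + 0.00014125) = 1/1.5756 = 0.6347

α₁ = 0.635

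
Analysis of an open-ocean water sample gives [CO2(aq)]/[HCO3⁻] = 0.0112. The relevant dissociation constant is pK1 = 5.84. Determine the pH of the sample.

From K1 = [H⁺][HCO3⁻]/[CO2(aq)]:  pH = pK1 − log₁₀([CO2(aq)]/[HCO3⁻])
log₁₀(0.0112) = -1.951
pH = 5.84 − (-1.951) = 7.79

pH = 7.79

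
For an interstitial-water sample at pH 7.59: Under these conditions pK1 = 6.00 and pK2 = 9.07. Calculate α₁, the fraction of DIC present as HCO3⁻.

α₁ = 1 / (1 + [H⁺]/K1 + K2/[H⁺]) = 1 / (1 + 10^-1.59 + 10^-1.48)
   = 1 / (1 + 0.025704 + 0.033113) = 1/1.0588 = 0.9445

α₁ = 0.944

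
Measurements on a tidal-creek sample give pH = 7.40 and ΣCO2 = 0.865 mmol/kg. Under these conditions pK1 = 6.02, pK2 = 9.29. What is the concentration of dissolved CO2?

[CO2*] = 0.0342 mmol/kg

α₀ = 1 / (1 + K1/[H⁺] + K1K2/[H⁺]²) = 1 / (1 + 10^+1.38 + 10^-0.51)
   = 1 / (1 + 23.988 + 0.30903) = 1/25.297 = 0.03953
[CO2*] = α₀ × DIC = 0.03953 × 0.865 = 0.0342 mmol/kg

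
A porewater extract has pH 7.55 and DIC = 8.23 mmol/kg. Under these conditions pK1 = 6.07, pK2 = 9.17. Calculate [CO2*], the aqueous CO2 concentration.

α₀ = 1 / (1 + K1/[H⁺] + K1K2/[H⁺]²) = 1 / (1 + 10^+1.48 + 10^-0.14)
   = 1 / (1 + 30.200 + 0.72444) = 1/31.924 = 0.03132
[CO2*] = α₀ × DIC = 0.03132 × 8.23 = 0.258 mmol/kg

[CO2*] = 0.258 mmol/kg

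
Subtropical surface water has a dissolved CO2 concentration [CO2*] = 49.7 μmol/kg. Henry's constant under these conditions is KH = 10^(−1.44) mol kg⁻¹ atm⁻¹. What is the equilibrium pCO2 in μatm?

pCO2 = 1370 μatm

KH = 10^(−1.44) = 3.631×10^-2 mol kg⁻¹ atm⁻¹
pCO2 = [CO2*]/KH = 49.7×10^-6 / 3.631×10^-2 = 1.37×10^-3 atm = 1370 μatm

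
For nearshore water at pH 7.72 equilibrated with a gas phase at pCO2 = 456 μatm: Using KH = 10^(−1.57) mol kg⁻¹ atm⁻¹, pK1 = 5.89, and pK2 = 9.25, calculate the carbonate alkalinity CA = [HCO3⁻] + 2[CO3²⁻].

CA = 0.879 mmol/kg

[CO2*] = KH · pCO2 = 10^(−1.57) × 456×10^-6 = 1.227×10^-5 mol/kg
α₀ = 1/(1 + K1/[H⁺] + K1K2/[H⁺]²) = 1/(1 + 10^+1.83 + 10^+0.30) = 0.01416
DIC = [CO2*]/α₀ = 1.227×10^-5 / 0.01416 = 0.8665 mmol/kg
CA = (α₁ + 2α₂)·DIC = (0.9576 + 2×0.02826) × 0.8665 = 0.879 mmol/kg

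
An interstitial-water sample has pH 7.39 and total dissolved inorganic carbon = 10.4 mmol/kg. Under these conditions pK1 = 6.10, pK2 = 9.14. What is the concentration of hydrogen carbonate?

[HCO3⁻] = 9.73 mmol/kg

α₁ = 1 / (1 + [H⁺]/K1 + K2/[H⁺]) = 1 / (1 + 10^-1.29 + 10^-1.75)
   = 1 / (1 + 0.051286 + 0.017783) = 1/1.0691 = 0.9354
[HCO3⁻] = α₁ × DIC = 0.9354 × 10.4 = 9.73 mmol/kg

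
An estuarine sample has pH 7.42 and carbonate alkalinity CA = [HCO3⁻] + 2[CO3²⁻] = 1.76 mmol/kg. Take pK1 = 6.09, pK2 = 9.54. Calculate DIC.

CA = [HCO3⁻] + 2[CO3²⁻] = (α₁ + 2α₂)·DIC
At pH 7.42: [H⁺]/K1 = 10^-1.33 = 0.046774, K2/[H⁺] = 10^-2.12 = 0.0075858
α₁ = 1/(1 + 0.046774 + 0.0075858) = 1/1.0544 = 0.9484; α₂ = α₁·K2/[H⁺] = 0.007195
α₁ + 2α₂ = 0.9628
DIC = CA / (α₁ + 2α₂) = 1.76 / 0.9628 = 1.83 mmol/kg

DIC = 1.83 mmol/kg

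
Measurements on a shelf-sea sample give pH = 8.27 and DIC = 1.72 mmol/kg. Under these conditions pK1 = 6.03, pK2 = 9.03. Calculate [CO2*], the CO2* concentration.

[CO2*] = 8.39 μmol/kg

α₀ = 1 / (1 + K1/[H⁺] + K1K2/[H⁺]²) = 1 / (1 + 10^+2.24 + 10^+1.48)
   = 1 / (1 + 173.78 + 30.200) = 1/204.98 = 0.004879
[CO2*] = α₀ × DIC = 0.004879 × 1.72 = 0.00839 mmol/kg = 8.39 μmol/kg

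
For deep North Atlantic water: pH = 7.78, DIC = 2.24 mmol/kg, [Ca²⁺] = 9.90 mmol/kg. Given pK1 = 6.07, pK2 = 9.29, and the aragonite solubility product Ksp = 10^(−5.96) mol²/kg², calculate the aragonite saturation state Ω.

α₂ = 1 / (1 + [H⁺]/K2 + [H⁺]²/(K1K2)) = 1 / (1 + 10^+1.51 + 10^-0.20)
   = 1 / (1 + 32.359 + 0.63096) = 1/33.990 = 0.02942
[CO3²⁻] = α₂ × DIC = 0.02942 × 2.24 = 0.06590 mmol/kg
Ksp = 10^(−5.96) = 1.096×10^-6
Ω = [Ca²⁺][CO3²⁻]/Ksp = (9.90×10^-3)(6.590×10^-5) / 1.096×10^-6 = 0.595

Ω = 0.595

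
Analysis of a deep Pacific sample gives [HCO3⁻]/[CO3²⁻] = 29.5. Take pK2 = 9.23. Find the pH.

From K2 = [H⁺][CO3²⁻]/[HCO3⁻]:  pH = pK2 − log₁₀([HCO3⁻]/[CO3²⁻])
log₁₀(29.5) = +1.470
pH = 9.23 − (+1.470) = 7.76

pH = 7.76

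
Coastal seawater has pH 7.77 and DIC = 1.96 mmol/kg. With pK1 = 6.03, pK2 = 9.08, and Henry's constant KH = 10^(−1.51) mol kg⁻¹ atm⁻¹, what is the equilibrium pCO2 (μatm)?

α₀ = 1 / (1 + K1/[H⁺] + K1K2/[H⁺]²) = 1 / (1 + 10^+1.74 + 10^+0.43)
   = 1 / (1 + 54.954 + 2.6915) = 1/58.646 = 0.01705
[CO2*] = α₀ × DIC = 0.01705 × 1.96 = 0.03342 mmol/kg
pCO2 = [CO2*]/KH = 3.342×10^-5 / 3.090×10^-2 = 1080 μatm

pCO2 = 1080 μatm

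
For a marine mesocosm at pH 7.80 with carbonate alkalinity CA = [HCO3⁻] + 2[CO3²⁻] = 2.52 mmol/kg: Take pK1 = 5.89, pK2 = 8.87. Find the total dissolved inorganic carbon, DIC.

CA = [HCO3⁻] + 2[CO3²⁻] = (α₁ + 2α₂)·DIC
At pH 7.80: [H⁺]/K1 = 10^-1.91 = 0.012303, K2/[H⁺] = 10^-1.07 = 0.085114
α₁ = 1/(1 + 0.012303 + 0.085114) = 1/1.0974 = 0.9112; α₂ = α₁·K2/[H⁺] = 0.07756
α₁ + 2α₂ = 1.0663
DIC = CA / (α₁ + 2α₂) = 2.52 / 1.0663 = 2.36 mmol/kg

DIC = 2.36 mmol/kg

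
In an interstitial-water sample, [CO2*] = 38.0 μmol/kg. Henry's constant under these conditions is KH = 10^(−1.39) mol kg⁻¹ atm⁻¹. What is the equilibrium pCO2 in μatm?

pCO2 = 933 μatm

KH = 10^(−1.39) = 4.074×10^-2 mol kg⁻¹ atm⁻¹
pCO2 = [CO2*]/KH = 38.0×10^-6 / 4.074×10^-2 = 9.33×10^-4 atm = 933 μatm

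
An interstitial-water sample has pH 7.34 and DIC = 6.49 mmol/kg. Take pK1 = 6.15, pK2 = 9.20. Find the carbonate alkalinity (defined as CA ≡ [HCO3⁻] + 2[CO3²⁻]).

CA = [HCO3⁻] + 2[CO3²⁻] = (α₁ + 2α₂)·DIC
At pH 7.34: [H⁺]/K1 = 10^-1.19 = 0.064565, K2/[H⁺] = 10^-1.86 = 0.013804
α₁ = 1/(1 + 0.064565 + 0.013804) = 1/1.0784 = 0.9273; α₂ = α₁·K2/[H⁺] = 0.01280
α₁ + 2α₂ = 0.9529
CA = 0.9529 × 6.49 = 6.18 mmol/kg

CA = 6.18 mmol/kg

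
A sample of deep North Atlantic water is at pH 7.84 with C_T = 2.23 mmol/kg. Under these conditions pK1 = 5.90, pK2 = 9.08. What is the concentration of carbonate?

[CO3²⁻] = 0.120 mmol/kg

α₂ = 1 / (1 + [H⁺]/K2 + [H⁺]²/(K1K2)) = 1 / (1 + 10^+1.24 + 10^-0.70)
   = 1 / (1 + 17.378 + 0.19953) = 1/18.578 = 0.05383
[CO3²⁻] = α₂ × DIC = 0.05383 × 2.23 = 0.120 mmol/kg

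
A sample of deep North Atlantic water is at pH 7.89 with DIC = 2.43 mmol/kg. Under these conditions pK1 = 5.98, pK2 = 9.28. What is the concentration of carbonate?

α₂ = 1 / (1 + [H⁺]/K2 + [H⁺]²/(K1K2)) = 1 / (1 + 10^+1.39 + 10^-0.52)
   = 1 / (1 + 24.547 + 0.30200) = 1/25.849 = 0.03869
[CO3²⁻] = α₂ × DIC = 0.03869 × 2.43 = 0.0940 mmol/kg

[CO3²⁻] = 0.0940 mmol/kg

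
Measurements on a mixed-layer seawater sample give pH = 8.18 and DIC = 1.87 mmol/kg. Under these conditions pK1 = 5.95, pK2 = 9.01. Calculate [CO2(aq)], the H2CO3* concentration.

[CO2*] = 9.54 μmol/kg

α₀ = 1 / (1 + K1/[H⁺] + K1K2/[H⁺]²) = 1 / (1 + 10^+2.23 + 10^+1.40)
   = 1 / (1 + 169.82 + 25.119) = 1/195.94 = 0.005104
[CO2*] = α₀ × DIC = 0.005104 × 1.87 = 0.00954 mmol/kg = 9.54 μmol/kg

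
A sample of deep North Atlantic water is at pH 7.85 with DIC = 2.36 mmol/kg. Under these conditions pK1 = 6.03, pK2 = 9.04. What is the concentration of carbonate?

α₂ = 1 / (1 + [H⁺]/K2 + [H⁺]²/(K1K2)) = 1 / (1 + 10^+1.19 + 10^-0.63)
   = 1 / (1 + 15.488 + 0.23442) = 1/16.723 = 0.05980
[CO3²⁻] = α₂ × DIC = 0.05980 × 2.36 = 0.141 mmol/kg

[CO3²⁻] = 0.141 mmol/kg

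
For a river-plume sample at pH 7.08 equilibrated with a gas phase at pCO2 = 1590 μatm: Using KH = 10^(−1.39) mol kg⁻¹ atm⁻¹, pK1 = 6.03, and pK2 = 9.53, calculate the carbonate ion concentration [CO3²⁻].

[CO3²⁻] = 2.58 μmol/kg

[CO2*] = KH · pCO2 = 10^(−1.39) × 1590×10^-6 = 6.477×10^-5 mol/kg
α₀ = 1/(1 + K1/[H⁺] + K1K2/[H⁺]²) = 1/(1 + 10^+1.05 + 10^-1.40) = 0.08157
DIC = [CO2*]/α₀ = 6.477×10^-5 / 0.08157 = 0.7941 mmol/kg
[CO3²⁻] = α₂·DIC; α₂ = 0.003247, so [CO3²⁻] = 0.003247 × 0.7941 = 0.00258 mmol/kg = 2.58 μmol/kg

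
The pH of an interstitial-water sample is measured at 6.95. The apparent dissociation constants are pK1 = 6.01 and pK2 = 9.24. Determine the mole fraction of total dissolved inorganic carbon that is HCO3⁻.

α₁ = 0.893

α₁ = 1 / (1 + [H⁺]/K1 + K2/[H⁺]) = 1 / (1 + 10^-0.94 + 10^-2.29)
   = 1 / (1 + 0.11482 + 0.0051286) = 1/1.1199 = 0.8929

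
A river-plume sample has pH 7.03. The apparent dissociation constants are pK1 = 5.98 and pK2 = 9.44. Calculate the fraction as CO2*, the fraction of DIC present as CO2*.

α₀ = 1 / (1 + K1/[H⁺] + K1K2/[H⁺]²) = 1 / (1 + 10^+1.05 + 10^-1.36)
   = 1 / (1 + 11.220 + 0.043652) = 1/12.264 = 0.08154

α₀ = 0.0815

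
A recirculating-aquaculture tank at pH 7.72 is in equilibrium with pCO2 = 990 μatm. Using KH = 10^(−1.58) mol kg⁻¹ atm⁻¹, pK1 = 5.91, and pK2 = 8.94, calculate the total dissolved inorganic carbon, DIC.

[CO2*] = KH · pCO2 = 10^(−1.58) × 990×10^-6 = 2.604×10^-5 mol/kg
α₀ = 1/(1 + K1/[H⁺] + K1K2/[H⁺]²) = 1/(1 + 10^+1.81 + 10^+0.59) = 0.01440
DIC = [CO2*]/α₀ = 2.604×10^-5 / 0.01440 = 1.81 mmol/kg

DIC = 1.81 mmol/kg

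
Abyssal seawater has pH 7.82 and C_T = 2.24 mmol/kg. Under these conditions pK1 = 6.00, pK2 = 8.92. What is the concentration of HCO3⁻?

α₁ = 1 / (1 + [H⁺]/K1 + K2/[H⁺]) = 1 / (1 + 10^-1.82 + 10^-1.10)
   = 1 / (1 + 0.015136 + 0.079433) = 1/1.0946 = 0.9136
[HCO3⁻] = α₁ × DIC = 0.9136 × 2.24 = 2.05 mmol/kg

[HCO3⁻] = 2.05 mmol/kg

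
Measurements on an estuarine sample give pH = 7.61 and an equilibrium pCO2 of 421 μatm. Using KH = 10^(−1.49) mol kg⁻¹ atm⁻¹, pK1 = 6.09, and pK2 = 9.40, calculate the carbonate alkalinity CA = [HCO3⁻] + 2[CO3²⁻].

CA = 0.466 mmol/kg

[CO2*] = KH · pCO2 = 10^(−1.49) × 421×10^-6 = 1.362×10^-5 mol/kg
α₀ = 1/(1 + K1/[H⁺] + K1K2/[H⁺]²) = 1/(1 + 10^+1.52 + 10^-0.27) = 0.02886
DIC = [CO2*]/α₀ = 1.362×10^-5 / 0.02886 = 0.4720 mmol/kg
CA = (α₁ + 2α₂)·DIC = (0.9556 + 2×0.01550) × 0.4720 = 0.466 mmol/kg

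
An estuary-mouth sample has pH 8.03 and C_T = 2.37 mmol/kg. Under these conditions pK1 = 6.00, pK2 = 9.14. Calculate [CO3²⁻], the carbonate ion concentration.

α₂ = 1 / (1 + [H⁺]/K2 + [H⁺]²/(K1K2)) = 1 / (1 + 10^+1.11 + 10^-0.92)
   = 1 / (1 + 12.882 + 0.12023) = 1/14.003 = 0.07141
[CO3²⁻] = α₂ × DIC = 0.07141 × 2.37 = 0.169 mmol/kg

[CO3²⁻] = 0.169 mmol/kg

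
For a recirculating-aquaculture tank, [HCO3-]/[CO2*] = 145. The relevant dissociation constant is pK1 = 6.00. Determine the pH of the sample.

From K1 = [H⁺][HCO3-]/[CO2*]:  pH = pK1 + log₁₀([HCO3-]/[CO2*])
log₁₀(145) = +2.161
pH = 6.00 + (+2.161) = 8.16

pH = 8.16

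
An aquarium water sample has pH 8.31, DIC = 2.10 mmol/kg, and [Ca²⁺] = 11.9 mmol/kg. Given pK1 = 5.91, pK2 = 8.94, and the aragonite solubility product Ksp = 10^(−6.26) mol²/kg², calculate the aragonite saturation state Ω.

Ω = 8.61

α₂ = 1 / (1 + [H⁺]/K2 + [H⁺]²/(K1K2)) = 1 / (1 + 10^+0.63 + 10^-1.77)
   = 1 / (1 + 4.2658 + 0.016982) = 1/5.2828 = 0.1893
[CO3²⁻] = α₂ × DIC = 0.1893 × 2.10 = 0.3975 mmol/kg
Ksp = 10^(−6.26) = 5.495×10^-7
Ω = [Ca²⁺][CO3²⁻]/Ksp = (11.9×10^-3)(3.975×10^-4) / 5.495×10^-7 = 8.61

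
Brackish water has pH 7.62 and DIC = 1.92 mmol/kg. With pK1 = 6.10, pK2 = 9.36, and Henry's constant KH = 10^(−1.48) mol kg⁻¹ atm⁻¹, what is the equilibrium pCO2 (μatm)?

pCO2 = 1670 μatm

α₀ = 1 / (1 + K1/[H⁺] + K1K2/[H⁺]²) = 1 / (1 + 10^+1.52 + 10^-0.22)
   = 1 / (1 + 33.113 + 0.60256) = 1/34.716 = 0.02881
[CO2*] = α₀ × DIC = 0.02881 × 1.92 = 0.05531 mmol/kg
pCO2 = [CO2*]/KH = 5.531×10^-5 / 3.311×10^-2 = 1670 μatm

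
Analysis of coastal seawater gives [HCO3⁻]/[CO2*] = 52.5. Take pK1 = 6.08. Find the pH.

pH = 7.80

From K1 = [H⁺][HCO3⁻]/[CO2*]:  pH = pK1 + log₁₀([HCO3⁻]/[CO2*])
log₁₀(52.5) = +1.720
pH = 6.08 + (+1.720) = 7.80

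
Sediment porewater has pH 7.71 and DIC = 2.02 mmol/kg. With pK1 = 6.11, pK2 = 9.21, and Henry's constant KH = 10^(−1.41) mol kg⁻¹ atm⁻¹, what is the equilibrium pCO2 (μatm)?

pCO2 = 1230 μatm

α₀ = 1 / (1 + K1/[H⁺] + K1K2/[H⁺]²) = 1 / (1 + 10^+1.60 + 10^+0.10)
   = 1 / (1 + 39.811 + 1.2589) = 1/42.070 = 0.02377
[CO2*] = α₀ × DIC = 0.02377 × 2.02 = 0.04802 mmol/kg
pCO2 = [CO2*]/KH = 4.802×10^-5 / 3.890×10^-2 = 1230 μatm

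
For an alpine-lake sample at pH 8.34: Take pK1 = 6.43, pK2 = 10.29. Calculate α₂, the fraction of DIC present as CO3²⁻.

α₂ = 1 / (1 + [H⁺]/K2 + [H⁺]²/(K1K2)) = 1 / (1 + 10^+1.95 + 10^+0.04)
   = 1 / (1 + 89.125 + 1.0965) = 1/91.222 = 0.01096

α₂ = 0.0110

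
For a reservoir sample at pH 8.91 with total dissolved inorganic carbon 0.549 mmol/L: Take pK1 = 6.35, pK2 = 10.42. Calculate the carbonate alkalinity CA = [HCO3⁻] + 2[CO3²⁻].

CA = [HCO3⁻] + 2[CO3²⁻] = (α₁ + 2α₂)·DIC
At pH 8.91: [H⁺]/K1 = 10^-2.56 = 0.0027542, K2/[H⁺] = 10^-1.51 = 0.030903
α₁ = 1/(1 + 0.0027542 + 0.030903) = 1/1.0337 = 0.9674; α₂ = α₁·K2/[H⁺] = 0.02990
α₁ + 2α₂ = 1.0272
CA = 1.0272 × 0.549 = 0.564 mmol/L

CA = 0.564 mmol/L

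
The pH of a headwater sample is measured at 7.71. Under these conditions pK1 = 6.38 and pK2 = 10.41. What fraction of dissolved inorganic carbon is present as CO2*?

α₀ = 0.0446

α₀ = 1 / (1 + K1/[H⁺] + K1K2/[H⁺]²) = 1 / (1 + 10^+1.33 + 10^-1.37)
   = 1 / (1 + 21.380 + 0.042658) = 1/22.422 = 0.04460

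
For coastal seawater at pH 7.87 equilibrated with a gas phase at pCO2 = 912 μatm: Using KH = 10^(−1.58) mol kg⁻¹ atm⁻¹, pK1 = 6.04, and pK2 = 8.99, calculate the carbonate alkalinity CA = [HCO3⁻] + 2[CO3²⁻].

CA = 1.87 mmol/kg

[CO2*] = KH · pCO2 = 10^(−1.58) × 912×10^-6 = 2.399×10^-5 mol/kg
α₀ = 1/(1 + K1/[H⁺] + K1K2/[H⁺]²) = 1/(1 + 10^+1.83 + 10^+0.71) = 0.01356
DIC = [CO2*]/α₀ = 2.399×10^-5 / 0.01356 = 1.769 mmol/kg
CA = (α₁ + 2α₂)·DIC = (0.9169 + 2×0.06955) × 1.769 = 1.87 mmol/kg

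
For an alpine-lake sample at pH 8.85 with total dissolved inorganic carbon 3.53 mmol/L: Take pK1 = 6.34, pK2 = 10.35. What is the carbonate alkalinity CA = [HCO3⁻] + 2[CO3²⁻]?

CA = [HCO3⁻] + 2[CO3²⁻] = (α₁ + 2α₂)·DIC
At pH 8.85: [H⁺]/K1 = 10^-2.51 = 0.0030903, K2/[H⁺] = 10^-1.50 = 0.031623
α₁ = 1/(1 + 0.0030903 + 0.031623) = 1/1.0347 = 0.9665; α₂ = α₁·K2/[H⁺] = 0.03056
α₁ + 2α₂ = 1.0276
CA = 1.0276 × 3.53 = 3.63 mmol/L

CA = 3.63 mmol/L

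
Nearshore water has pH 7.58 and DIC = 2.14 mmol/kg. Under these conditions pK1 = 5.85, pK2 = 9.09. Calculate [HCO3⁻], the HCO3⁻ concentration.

[HCO3⁻] = 2.04 mmol/kg

α₁ = 1 / (1 + [H⁺]/K1 + K2/[H⁺]) = 1 / (1 + 10^-1.73 + 10^-1.51)
   = 1 / (1 + 0.018621 + 0.030903) = 1/1.0495 = 0.9528
[HCO3⁻] = α₁ × DIC = 0.9528 × 2.14 = 2.04 mmol/kg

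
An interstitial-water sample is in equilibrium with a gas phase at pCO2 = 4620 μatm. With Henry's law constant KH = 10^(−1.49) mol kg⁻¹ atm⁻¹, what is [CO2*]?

KH = 10^(−1.49) = 3.236×10^-2 mol kg⁻¹ atm⁻¹
[CO2*] = KH · pCO2 = 3.236×10^-2 × 4620×10^-6 atm = 1.50×10^-4 mol/kg

[CO2*] = 150 μmol/kg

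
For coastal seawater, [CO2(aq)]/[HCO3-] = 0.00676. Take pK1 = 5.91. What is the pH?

pH = 8.08

From K1 = [H⁺][HCO3-]/[CO2(aq)]:  pH = pK1 − log₁₀([CO2(aq)]/[HCO3-])
log₁₀(0.00676) = -2.170
pH = 5.91 − (-2.170) = 8.08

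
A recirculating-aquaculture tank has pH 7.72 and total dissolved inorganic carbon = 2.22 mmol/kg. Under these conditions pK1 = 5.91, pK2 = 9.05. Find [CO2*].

[CO2*] = 0.0324 mmol/kg

α₀ = 1 / (1 + K1/[H⁺] + K1K2/[H⁺]²) = 1 / (1 + 10^+1.81 + 10^+0.48)
   = 1 / (1 + 64.565 + 3.0200) = 1/68.585 = 0.01458
[CO2*] = α₀ × DIC = 0.01458 × 2.22 = 0.0324 mmol/kg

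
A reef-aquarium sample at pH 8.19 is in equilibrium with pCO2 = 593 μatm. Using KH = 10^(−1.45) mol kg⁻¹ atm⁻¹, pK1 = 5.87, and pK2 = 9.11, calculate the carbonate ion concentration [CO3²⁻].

[CO3²⁻] = 0.529 mmol/kg

[CO2*] = KH · pCO2 = 10^(−1.45) × 593×10^-6 = 2.104×10^-5 mol/kg
α₀ = 1/(1 + K1/[H⁺] + K1K2/[H⁺]²) = 1/(1 + 10^+2.32 + 10^+1.40) = 0.004254
DIC = [CO2*]/α₀ = 2.104×10^-5 / 0.004254 = 4.946 mmol/kg
[CO3²⁻] = α₂·DIC; α₂ = 0.1069, so [CO3²⁻] = 0.1069 × 4.946 = 0.529 mmol/kg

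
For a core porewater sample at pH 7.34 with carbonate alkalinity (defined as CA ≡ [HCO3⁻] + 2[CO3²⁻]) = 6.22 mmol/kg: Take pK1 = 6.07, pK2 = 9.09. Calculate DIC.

CA = [HCO3⁻] + 2[CO3²⁻] = (α₁ + 2α₂)·DIC
At pH 7.34: [H⁺]/K1 = 10^-1.27 = 0.053703, K2/[H⁺] = 10^-1.75 = 0.017783
α₁ = 1/(1 + 0.053703 + 0.017783) = 1/1.0715 = 0.9333; α₂ = α₁·K2/[H⁺] = 0.01660
α₁ + 2α₂ = 0.9665
DIC = CA / (α₁ + 2α₂) = 6.22 / 0.9665 = 6.44 mmol/kg

DIC = 6.44 mmol/kg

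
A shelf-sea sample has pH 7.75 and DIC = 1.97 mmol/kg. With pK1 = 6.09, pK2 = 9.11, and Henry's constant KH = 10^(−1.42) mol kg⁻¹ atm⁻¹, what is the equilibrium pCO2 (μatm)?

α₀ = 1 / (1 + K1/[H⁺] + K1K2/[H⁺]²) = 1 / (1 + 10^+1.66 + 10^+0.30)
   = 1 / (1 + 45.709 + 1.9953) = 1/48.704 = 0.02053
[CO2*] = α₀ × DIC = 0.02053 × 1.97 = 0.04045 mmol/kg
pCO2 = [CO2*]/KH = 4.045×10^-5 / 3.802×10^-2 = 1060 μatm

pCO2 = 1060 μatm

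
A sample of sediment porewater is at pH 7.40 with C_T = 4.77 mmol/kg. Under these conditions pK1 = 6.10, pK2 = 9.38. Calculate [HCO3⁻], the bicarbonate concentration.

[HCO3⁻] = 4.50 mmol/kg

α₁ = 1 / (1 + [H⁺]/K1 + K2/[H⁺]) = 1 / (1 + 10^-1.30 + 10^-1.98)
   = 1 / (1 + 0.050119 + 0.010471) = 1/1.0606 = 0.9429
[HCO3⁻] = α₁ × DIC = 0.9429 × 4.77 = 4.50 mmol/kg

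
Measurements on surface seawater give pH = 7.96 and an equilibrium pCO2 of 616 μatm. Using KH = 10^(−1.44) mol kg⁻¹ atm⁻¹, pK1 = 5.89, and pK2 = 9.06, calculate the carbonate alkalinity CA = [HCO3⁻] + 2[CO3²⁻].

CA = 3.05 mmol/kg

[CO2*] = KH · pCO2 = 10^(−1.44) × 616×10^-6 = 2.237×10^-5 mol/kg
α₀ = 1/(1 + K1/[H⁺] + K1K2/[H⁺]²) = 1/(1 + 10^+2.07 + 10^+0.97) = 0.007823
DIC = [CO2*]/α₀ = 2.237×10^-5 / 0.007823 = 2.859 mmol/kg
CA = (α₁ + 2α₂)·DIC = (0.9192 + 2×0.07301) × 2.859 = 3.05 mmol/kg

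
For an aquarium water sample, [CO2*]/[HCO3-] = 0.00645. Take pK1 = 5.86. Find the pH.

From K1 = [H⁺][HCO3-]/[CO2*]:  pH = pK1 − log₁₀([CO2*]/[HCO3-])
log₁₀(0.00645) = -2.190
pH = 5.86 − (-2.190) = 8.05

pH = 8.05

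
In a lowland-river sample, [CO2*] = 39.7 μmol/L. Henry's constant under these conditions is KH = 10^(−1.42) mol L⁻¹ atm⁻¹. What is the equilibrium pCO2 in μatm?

KH = 10^(−1.42) = 3.802×10^-2 mol L⁻¹ atm⁻¹
pCO2 = [CO2*]/KH = 39.7×10^-6 / 3.802×10^-2 = 1.04×10^-3 atm = 1040 μatm

pCO2 = 1040 μatm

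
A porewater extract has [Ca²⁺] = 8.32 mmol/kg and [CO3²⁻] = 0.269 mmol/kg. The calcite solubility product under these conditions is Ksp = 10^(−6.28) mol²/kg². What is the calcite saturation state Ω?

Ksp = 10^(−6.28) = 5.248×10^-7
Ω = [Ca²⁺][CO3²⁻]/Ksp = (8.32×10^-3)(0.269×10^-3) / 5.248×10^-7 = 4.26

Ω = 4.26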